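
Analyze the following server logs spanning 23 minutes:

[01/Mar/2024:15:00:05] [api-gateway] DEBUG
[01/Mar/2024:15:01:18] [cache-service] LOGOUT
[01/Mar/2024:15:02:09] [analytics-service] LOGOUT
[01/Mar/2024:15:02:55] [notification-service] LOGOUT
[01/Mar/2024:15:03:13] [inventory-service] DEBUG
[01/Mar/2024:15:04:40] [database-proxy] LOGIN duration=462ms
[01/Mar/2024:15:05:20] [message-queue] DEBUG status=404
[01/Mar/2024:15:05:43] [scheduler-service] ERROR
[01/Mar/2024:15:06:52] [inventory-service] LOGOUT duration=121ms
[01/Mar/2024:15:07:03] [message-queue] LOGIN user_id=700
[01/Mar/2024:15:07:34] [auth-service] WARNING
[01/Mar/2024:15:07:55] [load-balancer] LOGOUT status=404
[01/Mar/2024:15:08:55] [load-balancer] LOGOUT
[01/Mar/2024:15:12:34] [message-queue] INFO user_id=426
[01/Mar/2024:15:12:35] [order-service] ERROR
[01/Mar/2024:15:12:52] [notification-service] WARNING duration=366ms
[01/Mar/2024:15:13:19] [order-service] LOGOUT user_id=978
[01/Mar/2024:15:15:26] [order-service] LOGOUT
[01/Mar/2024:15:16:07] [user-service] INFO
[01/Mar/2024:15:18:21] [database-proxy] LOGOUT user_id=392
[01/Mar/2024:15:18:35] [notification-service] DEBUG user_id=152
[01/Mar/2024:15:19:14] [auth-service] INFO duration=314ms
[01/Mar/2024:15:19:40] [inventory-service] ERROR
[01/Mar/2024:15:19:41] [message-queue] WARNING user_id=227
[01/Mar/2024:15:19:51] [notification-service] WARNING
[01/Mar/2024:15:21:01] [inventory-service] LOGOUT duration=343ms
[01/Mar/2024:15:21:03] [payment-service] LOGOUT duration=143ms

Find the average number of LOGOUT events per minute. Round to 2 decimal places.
0.48

To calculate the rate:

1. Count total LOGOUT events: 11
2. Total time period: 23 minutes
3. Rate = 11 / 23 = 0.48 events per minute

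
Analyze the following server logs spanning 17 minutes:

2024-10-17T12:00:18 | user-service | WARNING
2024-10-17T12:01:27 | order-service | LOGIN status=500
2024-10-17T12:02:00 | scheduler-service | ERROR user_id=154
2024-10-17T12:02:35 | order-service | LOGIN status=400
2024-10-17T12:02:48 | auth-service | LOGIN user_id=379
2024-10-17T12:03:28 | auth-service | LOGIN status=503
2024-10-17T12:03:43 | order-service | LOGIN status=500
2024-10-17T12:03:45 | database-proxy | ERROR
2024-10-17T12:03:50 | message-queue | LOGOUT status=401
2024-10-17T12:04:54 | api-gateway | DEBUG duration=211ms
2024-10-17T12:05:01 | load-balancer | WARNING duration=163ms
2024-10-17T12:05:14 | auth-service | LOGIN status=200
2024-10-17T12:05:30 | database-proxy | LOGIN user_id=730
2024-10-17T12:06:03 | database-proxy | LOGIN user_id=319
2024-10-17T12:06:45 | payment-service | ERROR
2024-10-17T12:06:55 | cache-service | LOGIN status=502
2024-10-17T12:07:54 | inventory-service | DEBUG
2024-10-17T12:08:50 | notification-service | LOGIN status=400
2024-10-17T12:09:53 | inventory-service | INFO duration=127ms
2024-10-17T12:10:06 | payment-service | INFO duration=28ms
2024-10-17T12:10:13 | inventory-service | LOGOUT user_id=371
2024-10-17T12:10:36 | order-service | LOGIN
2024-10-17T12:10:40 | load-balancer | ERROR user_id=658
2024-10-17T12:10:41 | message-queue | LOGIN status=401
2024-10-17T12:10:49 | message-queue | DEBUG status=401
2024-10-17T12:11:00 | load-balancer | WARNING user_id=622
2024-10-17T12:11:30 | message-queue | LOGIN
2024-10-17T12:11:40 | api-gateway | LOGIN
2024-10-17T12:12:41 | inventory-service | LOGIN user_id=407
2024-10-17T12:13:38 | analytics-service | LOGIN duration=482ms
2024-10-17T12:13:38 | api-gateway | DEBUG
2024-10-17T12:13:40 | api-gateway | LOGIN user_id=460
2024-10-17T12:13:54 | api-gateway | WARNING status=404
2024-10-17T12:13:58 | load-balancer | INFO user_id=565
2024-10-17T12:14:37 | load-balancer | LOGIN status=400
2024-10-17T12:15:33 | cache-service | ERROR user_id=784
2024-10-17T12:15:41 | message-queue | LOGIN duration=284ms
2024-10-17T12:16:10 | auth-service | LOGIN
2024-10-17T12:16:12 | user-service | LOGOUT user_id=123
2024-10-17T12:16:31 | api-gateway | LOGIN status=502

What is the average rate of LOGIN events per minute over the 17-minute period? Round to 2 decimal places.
1.24

To calculate the rate:

1. Count total LOGIN events: 21
2. Total time period: 17 minutes
3. Rate = 21 / 17 = 1.24 events per minute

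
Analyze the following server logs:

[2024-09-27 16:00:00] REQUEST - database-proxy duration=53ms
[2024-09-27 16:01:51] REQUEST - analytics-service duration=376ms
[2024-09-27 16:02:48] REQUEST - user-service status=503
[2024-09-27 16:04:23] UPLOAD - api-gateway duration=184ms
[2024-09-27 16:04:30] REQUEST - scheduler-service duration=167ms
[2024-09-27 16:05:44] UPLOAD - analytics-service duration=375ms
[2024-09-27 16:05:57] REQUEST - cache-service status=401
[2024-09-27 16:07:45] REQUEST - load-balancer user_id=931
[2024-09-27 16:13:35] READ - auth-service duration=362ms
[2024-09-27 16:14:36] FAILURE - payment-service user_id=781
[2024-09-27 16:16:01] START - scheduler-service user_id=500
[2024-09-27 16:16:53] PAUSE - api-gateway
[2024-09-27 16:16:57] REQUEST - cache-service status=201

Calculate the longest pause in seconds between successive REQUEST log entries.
552

To find the longest gap:

1. Extract all REQUEST events in chronological order
2. Calculate time differences between consecutive events
3. Find the maximum difference
4. Longest gap: 552 seconds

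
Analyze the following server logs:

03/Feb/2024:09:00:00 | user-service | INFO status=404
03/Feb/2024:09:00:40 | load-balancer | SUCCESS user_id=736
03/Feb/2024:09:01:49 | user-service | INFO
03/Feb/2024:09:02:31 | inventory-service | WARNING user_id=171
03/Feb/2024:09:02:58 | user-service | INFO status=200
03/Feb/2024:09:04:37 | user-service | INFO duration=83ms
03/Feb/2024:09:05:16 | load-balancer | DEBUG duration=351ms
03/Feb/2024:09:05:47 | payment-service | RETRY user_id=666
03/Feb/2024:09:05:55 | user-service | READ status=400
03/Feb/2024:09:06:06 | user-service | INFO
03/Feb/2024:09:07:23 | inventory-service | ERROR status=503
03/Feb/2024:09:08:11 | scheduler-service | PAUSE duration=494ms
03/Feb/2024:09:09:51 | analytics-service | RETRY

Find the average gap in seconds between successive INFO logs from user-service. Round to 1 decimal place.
91.5

To calculate average interval:

1. Find all INFO events for user-service in order
2. Calculate time gaps between consecutive events
3. Compute mean of gaps: 366 / 4 = 91.5 seconds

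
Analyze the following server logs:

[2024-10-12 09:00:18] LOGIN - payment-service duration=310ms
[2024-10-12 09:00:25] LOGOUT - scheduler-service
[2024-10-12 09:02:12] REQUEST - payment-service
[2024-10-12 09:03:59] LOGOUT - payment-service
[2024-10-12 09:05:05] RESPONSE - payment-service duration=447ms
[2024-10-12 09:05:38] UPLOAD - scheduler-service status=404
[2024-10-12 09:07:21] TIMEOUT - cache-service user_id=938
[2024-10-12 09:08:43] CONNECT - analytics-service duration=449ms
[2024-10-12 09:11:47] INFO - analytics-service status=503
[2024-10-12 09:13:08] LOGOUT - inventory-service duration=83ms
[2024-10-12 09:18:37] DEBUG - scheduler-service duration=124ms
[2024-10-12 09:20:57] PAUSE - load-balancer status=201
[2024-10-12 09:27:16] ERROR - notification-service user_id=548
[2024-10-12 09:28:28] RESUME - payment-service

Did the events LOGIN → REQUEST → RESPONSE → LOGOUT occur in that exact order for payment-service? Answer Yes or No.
No

To verify sequence order:

1. Find all events in sequence LOGIN → REQUEST → RESPONSE → LOGOUT for payment-service
2. Extract their timestamps
3. Check if timestamps are in ascending order
4. Result: No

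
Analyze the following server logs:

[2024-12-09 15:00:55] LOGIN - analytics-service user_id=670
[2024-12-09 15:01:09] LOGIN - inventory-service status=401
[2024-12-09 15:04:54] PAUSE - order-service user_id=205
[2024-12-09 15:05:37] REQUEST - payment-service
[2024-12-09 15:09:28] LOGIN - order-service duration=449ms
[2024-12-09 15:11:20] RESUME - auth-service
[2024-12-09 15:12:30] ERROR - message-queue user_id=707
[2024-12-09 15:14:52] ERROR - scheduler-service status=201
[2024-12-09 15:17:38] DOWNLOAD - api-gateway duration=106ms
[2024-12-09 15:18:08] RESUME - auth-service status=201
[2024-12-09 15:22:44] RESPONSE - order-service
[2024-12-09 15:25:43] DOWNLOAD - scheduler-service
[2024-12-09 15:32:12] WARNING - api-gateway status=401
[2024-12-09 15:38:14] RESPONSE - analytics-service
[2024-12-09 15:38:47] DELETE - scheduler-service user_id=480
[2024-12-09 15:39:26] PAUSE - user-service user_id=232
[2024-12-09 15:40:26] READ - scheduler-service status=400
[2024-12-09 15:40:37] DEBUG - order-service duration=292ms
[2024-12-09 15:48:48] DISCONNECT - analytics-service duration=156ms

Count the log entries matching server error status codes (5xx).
0

To find matching entries:

1. Pattern to match: server error status codes (5xx)
2. Scan each log entry for the pattern
3. Count matches: 0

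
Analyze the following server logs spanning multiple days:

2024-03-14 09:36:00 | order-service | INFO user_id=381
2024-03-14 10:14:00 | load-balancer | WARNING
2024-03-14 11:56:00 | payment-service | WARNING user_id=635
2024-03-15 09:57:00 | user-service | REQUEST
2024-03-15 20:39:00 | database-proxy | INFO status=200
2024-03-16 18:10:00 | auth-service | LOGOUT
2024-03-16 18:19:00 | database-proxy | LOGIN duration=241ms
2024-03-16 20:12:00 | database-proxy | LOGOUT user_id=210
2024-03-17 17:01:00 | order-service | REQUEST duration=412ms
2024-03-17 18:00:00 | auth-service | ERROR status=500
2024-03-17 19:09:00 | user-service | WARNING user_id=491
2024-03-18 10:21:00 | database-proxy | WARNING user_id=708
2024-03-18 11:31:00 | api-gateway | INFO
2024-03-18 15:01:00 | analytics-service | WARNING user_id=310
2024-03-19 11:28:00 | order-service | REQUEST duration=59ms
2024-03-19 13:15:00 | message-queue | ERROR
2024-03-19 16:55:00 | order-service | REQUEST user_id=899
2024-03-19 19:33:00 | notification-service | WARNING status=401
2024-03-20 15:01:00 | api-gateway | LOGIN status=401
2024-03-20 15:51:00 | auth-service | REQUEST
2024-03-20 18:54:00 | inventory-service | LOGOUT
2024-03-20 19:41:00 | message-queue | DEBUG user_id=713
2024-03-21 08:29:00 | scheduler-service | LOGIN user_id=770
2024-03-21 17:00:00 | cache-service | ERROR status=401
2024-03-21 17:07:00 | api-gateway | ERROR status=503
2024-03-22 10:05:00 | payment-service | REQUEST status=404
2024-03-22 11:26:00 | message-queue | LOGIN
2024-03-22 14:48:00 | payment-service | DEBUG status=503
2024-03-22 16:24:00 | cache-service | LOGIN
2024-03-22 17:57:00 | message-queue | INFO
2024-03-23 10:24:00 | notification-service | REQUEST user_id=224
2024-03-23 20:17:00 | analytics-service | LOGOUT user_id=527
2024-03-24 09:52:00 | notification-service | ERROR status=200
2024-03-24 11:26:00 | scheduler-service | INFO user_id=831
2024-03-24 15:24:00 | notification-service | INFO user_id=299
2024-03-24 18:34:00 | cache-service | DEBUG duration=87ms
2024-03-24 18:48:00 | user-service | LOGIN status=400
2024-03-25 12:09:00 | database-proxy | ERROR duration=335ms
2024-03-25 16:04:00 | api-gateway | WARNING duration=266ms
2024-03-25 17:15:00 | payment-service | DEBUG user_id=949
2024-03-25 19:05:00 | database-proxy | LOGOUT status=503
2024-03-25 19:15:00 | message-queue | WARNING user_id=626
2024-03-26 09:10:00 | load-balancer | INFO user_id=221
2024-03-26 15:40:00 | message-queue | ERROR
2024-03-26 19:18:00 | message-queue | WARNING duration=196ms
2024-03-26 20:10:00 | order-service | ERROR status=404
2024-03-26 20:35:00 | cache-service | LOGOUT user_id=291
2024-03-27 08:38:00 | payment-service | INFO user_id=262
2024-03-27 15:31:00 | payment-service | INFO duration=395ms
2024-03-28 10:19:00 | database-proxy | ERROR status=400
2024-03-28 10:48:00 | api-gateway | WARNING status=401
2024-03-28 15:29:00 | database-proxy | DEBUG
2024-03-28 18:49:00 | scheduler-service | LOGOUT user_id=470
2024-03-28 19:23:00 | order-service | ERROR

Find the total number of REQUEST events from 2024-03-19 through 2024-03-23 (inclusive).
5

To filter by date range:

1. Date range: 2024-03-19 through 2024-03-23, both dates inclusive
2. Filter for REQUEST events whose date falls in this range
3. Count matching events: 5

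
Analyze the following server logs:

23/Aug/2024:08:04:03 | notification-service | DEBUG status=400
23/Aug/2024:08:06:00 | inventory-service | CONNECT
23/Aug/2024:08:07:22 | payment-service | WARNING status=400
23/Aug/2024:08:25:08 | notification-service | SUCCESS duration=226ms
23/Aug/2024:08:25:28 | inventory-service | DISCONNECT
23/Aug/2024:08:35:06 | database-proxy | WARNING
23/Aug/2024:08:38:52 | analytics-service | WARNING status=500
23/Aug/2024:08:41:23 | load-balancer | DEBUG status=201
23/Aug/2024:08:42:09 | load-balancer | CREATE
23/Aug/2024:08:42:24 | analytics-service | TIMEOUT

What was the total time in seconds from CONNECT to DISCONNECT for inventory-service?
1168

To calculate state duration:

1. Find CONNECT event for inventory-service: 23/Aug/2024:08:06:00
2. Find DISCONNECT event for inventory-service: 23/Aug/2024:08:25:28
3. Calculate duration: 23/Aug/2024:08:25:28 - 23/Aug/2024:08:06:00 = 1168 seconds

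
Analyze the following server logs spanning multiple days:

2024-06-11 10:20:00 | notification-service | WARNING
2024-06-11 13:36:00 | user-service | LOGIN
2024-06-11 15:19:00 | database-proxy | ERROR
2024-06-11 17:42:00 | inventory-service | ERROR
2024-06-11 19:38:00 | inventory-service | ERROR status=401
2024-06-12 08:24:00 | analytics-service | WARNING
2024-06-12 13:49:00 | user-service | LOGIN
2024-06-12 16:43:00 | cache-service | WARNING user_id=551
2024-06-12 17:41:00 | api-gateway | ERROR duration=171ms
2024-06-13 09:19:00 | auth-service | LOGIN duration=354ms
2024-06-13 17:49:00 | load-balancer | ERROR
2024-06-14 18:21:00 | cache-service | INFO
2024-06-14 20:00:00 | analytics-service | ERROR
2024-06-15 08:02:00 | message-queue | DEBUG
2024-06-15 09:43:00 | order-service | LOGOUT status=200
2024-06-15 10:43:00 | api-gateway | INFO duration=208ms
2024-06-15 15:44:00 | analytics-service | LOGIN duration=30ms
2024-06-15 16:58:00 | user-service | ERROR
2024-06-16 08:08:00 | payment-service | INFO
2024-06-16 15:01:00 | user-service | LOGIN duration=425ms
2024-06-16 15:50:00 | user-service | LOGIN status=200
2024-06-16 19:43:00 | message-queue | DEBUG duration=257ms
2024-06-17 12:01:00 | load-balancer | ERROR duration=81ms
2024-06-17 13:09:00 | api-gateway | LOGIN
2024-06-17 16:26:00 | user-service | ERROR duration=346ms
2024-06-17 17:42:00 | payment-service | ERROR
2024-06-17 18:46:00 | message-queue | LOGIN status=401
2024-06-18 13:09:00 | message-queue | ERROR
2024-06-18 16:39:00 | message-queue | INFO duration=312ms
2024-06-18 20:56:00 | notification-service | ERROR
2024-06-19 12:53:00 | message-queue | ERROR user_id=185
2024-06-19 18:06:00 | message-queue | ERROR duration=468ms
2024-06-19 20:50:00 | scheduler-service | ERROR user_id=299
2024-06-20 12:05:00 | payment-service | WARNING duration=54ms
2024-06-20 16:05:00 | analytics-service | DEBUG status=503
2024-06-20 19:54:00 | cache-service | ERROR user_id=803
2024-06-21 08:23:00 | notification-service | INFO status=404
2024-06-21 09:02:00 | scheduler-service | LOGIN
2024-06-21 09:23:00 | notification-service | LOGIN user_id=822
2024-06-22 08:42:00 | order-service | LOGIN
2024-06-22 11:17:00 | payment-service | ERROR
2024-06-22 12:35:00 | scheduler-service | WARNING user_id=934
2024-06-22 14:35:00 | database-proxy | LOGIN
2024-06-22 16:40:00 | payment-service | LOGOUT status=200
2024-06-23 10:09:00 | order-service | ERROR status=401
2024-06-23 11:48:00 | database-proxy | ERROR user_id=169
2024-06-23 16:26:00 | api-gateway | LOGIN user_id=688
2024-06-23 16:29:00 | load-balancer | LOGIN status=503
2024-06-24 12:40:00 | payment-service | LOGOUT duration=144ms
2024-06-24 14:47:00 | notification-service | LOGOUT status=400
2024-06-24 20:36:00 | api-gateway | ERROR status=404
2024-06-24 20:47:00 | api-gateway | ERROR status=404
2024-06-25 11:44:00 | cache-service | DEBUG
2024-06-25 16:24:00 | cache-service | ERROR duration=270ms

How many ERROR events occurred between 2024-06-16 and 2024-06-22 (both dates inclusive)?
10

To filter by date range:

1. Date range: 2024-06-16 through 2024-06-22, both dates inclusive
2. Filter for ERROR events whose date falls in this range
3. Count matching events: 10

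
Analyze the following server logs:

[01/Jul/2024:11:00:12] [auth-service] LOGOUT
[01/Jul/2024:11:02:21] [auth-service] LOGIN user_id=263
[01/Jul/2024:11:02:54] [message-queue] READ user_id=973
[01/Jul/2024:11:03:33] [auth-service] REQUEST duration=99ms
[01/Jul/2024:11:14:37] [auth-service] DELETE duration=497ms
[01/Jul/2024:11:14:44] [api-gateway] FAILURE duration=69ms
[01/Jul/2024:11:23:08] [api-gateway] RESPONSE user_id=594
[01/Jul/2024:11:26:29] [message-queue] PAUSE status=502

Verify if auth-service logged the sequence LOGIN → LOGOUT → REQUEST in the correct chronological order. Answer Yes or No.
No

To verify sequence order:

1. Find all events in sequence LOGIN → LOGOUT → REQUEST for auth-service
2. Extract their timestamps
3. Check if timestamps are in ascending order
4. Result: No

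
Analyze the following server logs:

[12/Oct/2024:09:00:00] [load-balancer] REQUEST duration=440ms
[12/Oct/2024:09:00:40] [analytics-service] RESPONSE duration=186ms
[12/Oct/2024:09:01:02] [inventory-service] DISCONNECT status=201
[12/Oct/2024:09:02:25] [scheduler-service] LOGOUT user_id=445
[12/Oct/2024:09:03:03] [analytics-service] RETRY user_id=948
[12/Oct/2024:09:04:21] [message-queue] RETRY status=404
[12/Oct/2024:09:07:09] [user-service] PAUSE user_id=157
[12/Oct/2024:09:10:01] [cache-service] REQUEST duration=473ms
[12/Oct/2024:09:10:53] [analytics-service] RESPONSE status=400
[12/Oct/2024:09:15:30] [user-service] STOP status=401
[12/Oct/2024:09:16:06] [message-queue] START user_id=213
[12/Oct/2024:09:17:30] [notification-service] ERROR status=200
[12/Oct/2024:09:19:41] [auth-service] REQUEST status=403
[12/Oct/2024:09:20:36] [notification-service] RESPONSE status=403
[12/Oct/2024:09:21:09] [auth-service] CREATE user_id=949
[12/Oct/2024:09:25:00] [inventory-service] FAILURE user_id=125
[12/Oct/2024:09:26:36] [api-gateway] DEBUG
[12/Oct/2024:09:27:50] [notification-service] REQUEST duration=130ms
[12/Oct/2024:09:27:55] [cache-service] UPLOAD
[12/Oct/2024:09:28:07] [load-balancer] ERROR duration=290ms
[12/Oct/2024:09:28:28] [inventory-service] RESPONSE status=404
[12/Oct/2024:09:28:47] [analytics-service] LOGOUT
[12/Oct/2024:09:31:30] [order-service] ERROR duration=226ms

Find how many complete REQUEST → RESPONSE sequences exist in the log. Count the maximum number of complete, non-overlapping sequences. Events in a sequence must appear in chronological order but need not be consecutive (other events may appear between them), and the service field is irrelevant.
4

To count sequences:

1. Look for pattern: REQUEST → RESPONSE
2. Greedily scan the log in chronological order, matching each sequence element in turn (ignoring service)
3. Each time the full pattern completes, increment the count and restart matching from the next event
4. Complete non-overlapping sequences found: 4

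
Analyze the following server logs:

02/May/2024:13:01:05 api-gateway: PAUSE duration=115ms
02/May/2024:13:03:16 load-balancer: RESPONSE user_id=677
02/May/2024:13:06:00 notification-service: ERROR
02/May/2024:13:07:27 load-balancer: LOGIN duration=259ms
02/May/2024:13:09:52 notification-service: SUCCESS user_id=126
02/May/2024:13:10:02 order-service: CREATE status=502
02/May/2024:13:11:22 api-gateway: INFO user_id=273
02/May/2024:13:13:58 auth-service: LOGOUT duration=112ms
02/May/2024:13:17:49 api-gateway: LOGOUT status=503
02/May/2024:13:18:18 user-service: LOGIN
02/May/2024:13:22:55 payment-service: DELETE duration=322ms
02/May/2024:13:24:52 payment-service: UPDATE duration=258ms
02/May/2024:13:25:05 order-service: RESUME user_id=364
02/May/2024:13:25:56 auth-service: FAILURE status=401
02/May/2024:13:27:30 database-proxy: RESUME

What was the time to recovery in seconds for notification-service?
232

To calculate recovery time:

1. Find ERROR event for notification-service: 02/May/2024:13:06:00
2. Find next SUCCESS event for notification-service: 02/May/2024:13:09:52
3. Recovery time: 02/May/2024:13:09:52 - 02/May/2024:13:06:00 = 232 seconds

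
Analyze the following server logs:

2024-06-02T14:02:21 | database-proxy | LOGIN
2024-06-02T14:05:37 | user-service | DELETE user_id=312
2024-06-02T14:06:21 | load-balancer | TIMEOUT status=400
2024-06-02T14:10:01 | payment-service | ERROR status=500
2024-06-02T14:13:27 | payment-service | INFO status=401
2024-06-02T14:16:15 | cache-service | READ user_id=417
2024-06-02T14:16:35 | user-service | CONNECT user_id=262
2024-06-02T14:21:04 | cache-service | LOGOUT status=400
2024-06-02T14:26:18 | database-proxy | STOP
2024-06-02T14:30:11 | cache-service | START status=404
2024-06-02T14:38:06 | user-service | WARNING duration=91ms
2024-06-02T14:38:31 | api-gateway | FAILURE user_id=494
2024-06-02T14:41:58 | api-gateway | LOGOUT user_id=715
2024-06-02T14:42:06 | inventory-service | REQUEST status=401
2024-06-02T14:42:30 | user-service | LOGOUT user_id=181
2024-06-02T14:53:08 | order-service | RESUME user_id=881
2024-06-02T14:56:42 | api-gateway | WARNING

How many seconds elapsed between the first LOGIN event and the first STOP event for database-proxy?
1437

To find the time between events:

1. Locate the first LOGIN event for database-proxy: 2024-06-02T14:02:21
2. Locate the first STOP event for database-proxy: 2024-06-02T14:26:18
3. Calculate the difference: 2024-06-02T14:26:18 - 2024-06-02T14:02:21 = 1437 seconds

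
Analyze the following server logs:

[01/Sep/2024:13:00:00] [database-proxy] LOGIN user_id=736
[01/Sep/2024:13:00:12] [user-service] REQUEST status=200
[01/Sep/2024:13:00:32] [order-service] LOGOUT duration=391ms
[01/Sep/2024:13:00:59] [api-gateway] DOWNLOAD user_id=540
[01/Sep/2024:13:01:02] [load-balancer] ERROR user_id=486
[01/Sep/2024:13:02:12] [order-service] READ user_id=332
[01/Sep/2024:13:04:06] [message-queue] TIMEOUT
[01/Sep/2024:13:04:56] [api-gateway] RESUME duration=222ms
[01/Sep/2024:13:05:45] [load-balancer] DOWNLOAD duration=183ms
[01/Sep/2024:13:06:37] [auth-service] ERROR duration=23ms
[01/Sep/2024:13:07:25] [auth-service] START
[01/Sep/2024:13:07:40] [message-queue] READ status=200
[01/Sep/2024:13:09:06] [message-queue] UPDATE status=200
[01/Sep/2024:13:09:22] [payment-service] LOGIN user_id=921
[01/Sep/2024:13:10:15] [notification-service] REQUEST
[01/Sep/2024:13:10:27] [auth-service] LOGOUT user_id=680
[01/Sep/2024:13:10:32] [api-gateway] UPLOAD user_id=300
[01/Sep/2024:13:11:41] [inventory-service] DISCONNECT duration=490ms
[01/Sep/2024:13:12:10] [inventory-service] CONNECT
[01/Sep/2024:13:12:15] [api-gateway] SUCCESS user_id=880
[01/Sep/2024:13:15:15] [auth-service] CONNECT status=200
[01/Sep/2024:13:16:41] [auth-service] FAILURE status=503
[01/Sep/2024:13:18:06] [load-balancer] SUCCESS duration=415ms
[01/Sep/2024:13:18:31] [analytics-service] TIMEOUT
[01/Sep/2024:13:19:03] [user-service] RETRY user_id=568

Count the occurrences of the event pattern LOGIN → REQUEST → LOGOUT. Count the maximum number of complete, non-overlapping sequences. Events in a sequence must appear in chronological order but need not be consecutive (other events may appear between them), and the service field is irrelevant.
2

To count sequences:

1. Look for pattern: LOGIN → REQUEST → LOGOUT
2. Greedily scan the log in chronological order, matching each sequence element in turn (ignoring service)
3. Each time the full pattern completes, increment the count and restart matching from the next event
4. Complete non-overlapping sequences found: 2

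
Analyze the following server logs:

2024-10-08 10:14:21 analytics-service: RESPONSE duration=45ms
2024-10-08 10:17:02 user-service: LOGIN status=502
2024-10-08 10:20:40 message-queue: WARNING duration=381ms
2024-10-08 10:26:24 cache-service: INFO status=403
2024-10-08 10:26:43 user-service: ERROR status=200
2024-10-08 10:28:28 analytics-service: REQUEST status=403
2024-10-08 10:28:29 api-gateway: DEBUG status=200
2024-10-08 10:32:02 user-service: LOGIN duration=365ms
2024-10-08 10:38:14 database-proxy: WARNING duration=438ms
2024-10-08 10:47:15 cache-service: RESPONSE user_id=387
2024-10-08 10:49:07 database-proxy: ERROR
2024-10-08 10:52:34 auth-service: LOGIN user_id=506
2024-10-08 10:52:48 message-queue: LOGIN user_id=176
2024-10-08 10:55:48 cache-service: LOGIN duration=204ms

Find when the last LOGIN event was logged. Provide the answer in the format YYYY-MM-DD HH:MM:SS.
2024-10-08 10:55:48

To find the last event:

1. Filter for all LOGIN events
2. Sort by timestamp
3. Select the last one
4. Timestamp: 2024-10-08 10:55:48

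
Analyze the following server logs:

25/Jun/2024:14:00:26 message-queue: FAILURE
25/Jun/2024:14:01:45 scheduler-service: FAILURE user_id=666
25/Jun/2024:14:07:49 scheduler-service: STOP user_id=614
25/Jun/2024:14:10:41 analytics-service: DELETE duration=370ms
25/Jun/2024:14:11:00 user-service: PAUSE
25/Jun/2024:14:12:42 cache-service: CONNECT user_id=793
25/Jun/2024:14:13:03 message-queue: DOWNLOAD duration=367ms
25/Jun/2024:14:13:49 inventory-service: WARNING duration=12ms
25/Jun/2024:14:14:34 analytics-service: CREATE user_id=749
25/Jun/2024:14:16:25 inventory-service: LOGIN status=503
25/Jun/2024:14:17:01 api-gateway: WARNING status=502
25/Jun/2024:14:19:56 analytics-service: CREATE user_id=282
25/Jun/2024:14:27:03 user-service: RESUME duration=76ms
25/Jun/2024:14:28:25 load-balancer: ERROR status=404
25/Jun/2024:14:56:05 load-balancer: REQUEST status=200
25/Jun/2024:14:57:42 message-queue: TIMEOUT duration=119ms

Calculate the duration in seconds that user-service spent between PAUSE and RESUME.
963

To calculate state duration:

1. Find PAUSE event for user-service: 25/Jun/2024:14:11:00
2. Find RESUME event for user-service: 25/Jun/2024:14:27:03
3. Calculate duration: 25/Jun/2024:14:27:03 - 25/Jun/2024:14:11:00 = 963 seconds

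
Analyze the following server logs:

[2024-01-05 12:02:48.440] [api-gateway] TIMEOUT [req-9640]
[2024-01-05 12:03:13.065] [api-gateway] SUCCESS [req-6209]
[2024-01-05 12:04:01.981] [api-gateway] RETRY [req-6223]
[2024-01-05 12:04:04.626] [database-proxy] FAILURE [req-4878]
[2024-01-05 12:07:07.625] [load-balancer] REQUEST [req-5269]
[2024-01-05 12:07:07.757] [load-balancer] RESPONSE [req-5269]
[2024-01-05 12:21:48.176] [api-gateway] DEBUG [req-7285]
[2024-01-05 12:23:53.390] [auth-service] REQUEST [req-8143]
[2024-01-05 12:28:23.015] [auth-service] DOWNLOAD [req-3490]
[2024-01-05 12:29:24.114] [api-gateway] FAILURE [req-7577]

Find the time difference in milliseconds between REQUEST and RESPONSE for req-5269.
132

To calculate latency:

1. Find REQUEST with id req-5269: 2024-01-05 12:07:07.625
2. Find RESPONSE with id req-5269: 2024-01-05 12:07:07.757
3. Latency: 2024-01-05 12:07:07.757 - 2024-01-05 12:07:07.625 = 132ms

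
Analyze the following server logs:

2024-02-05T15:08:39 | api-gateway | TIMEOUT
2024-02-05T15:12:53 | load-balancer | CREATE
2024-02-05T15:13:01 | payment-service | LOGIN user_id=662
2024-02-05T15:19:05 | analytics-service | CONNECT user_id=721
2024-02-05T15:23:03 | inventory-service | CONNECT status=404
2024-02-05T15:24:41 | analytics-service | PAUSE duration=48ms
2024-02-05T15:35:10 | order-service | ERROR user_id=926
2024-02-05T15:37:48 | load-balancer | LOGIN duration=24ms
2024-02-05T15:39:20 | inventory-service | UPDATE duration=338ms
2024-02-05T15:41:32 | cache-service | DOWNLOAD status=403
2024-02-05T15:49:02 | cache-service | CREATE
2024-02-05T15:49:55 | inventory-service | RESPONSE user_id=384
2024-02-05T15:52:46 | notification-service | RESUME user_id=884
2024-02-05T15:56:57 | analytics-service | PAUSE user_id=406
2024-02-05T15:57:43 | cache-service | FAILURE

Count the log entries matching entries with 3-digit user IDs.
6

To find matching entries:

1. Pattern to match: entries with 3-digit user IDs
2. Scan each log entry for the pattern
3. Count matches: 6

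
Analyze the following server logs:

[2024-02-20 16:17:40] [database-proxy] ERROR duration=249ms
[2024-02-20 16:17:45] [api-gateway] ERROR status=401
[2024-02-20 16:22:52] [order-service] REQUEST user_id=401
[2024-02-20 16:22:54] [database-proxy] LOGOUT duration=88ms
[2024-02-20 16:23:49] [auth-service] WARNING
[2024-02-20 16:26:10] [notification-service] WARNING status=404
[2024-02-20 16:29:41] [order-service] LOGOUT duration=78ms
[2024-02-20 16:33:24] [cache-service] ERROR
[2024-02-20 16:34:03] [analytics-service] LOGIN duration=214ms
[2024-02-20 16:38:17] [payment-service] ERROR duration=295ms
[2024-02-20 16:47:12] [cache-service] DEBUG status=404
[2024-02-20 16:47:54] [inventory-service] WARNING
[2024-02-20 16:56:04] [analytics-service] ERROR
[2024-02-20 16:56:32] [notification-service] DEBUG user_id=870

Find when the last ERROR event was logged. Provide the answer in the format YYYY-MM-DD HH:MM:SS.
2024-02-20 16:56:04

To find the last event:

1. Filter for all ERROR events
2. Sort by timestamp
3. Select the last one
4. Timestamp: 2024-02-20 16:56:04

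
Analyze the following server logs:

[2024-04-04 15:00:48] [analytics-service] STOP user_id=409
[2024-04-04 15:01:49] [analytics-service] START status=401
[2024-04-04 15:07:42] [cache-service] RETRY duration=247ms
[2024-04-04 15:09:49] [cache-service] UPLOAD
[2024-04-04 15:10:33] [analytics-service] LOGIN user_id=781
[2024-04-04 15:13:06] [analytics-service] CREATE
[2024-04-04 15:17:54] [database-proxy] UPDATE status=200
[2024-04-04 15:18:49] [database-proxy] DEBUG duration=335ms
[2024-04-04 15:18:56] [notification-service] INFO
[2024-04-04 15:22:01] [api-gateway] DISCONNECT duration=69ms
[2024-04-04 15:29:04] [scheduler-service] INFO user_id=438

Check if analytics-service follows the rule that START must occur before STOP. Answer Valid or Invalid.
Invalid

To validate ordering:

1. Required order: START → STOP
2. Rule: START must occur before STOP
3. Check actual order of events for analytics-service
4. Result: Invalid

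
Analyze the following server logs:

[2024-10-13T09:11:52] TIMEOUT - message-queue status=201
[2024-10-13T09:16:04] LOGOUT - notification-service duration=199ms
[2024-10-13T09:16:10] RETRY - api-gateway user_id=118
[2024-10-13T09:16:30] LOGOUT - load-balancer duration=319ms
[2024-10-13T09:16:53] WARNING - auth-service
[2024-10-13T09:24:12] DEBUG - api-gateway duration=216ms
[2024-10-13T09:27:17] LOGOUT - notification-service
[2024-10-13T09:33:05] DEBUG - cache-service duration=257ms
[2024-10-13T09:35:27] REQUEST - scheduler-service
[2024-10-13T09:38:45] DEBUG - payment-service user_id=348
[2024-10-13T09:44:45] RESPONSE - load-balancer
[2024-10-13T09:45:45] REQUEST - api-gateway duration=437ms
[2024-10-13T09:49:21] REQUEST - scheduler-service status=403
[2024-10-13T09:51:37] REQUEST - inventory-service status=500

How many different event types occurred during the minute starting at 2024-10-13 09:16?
3

To count unique event types:

1. Filter events in the minute starting at 2024-10-13 09:16
2. Extract event types from matching entries
3. Count unique types: 3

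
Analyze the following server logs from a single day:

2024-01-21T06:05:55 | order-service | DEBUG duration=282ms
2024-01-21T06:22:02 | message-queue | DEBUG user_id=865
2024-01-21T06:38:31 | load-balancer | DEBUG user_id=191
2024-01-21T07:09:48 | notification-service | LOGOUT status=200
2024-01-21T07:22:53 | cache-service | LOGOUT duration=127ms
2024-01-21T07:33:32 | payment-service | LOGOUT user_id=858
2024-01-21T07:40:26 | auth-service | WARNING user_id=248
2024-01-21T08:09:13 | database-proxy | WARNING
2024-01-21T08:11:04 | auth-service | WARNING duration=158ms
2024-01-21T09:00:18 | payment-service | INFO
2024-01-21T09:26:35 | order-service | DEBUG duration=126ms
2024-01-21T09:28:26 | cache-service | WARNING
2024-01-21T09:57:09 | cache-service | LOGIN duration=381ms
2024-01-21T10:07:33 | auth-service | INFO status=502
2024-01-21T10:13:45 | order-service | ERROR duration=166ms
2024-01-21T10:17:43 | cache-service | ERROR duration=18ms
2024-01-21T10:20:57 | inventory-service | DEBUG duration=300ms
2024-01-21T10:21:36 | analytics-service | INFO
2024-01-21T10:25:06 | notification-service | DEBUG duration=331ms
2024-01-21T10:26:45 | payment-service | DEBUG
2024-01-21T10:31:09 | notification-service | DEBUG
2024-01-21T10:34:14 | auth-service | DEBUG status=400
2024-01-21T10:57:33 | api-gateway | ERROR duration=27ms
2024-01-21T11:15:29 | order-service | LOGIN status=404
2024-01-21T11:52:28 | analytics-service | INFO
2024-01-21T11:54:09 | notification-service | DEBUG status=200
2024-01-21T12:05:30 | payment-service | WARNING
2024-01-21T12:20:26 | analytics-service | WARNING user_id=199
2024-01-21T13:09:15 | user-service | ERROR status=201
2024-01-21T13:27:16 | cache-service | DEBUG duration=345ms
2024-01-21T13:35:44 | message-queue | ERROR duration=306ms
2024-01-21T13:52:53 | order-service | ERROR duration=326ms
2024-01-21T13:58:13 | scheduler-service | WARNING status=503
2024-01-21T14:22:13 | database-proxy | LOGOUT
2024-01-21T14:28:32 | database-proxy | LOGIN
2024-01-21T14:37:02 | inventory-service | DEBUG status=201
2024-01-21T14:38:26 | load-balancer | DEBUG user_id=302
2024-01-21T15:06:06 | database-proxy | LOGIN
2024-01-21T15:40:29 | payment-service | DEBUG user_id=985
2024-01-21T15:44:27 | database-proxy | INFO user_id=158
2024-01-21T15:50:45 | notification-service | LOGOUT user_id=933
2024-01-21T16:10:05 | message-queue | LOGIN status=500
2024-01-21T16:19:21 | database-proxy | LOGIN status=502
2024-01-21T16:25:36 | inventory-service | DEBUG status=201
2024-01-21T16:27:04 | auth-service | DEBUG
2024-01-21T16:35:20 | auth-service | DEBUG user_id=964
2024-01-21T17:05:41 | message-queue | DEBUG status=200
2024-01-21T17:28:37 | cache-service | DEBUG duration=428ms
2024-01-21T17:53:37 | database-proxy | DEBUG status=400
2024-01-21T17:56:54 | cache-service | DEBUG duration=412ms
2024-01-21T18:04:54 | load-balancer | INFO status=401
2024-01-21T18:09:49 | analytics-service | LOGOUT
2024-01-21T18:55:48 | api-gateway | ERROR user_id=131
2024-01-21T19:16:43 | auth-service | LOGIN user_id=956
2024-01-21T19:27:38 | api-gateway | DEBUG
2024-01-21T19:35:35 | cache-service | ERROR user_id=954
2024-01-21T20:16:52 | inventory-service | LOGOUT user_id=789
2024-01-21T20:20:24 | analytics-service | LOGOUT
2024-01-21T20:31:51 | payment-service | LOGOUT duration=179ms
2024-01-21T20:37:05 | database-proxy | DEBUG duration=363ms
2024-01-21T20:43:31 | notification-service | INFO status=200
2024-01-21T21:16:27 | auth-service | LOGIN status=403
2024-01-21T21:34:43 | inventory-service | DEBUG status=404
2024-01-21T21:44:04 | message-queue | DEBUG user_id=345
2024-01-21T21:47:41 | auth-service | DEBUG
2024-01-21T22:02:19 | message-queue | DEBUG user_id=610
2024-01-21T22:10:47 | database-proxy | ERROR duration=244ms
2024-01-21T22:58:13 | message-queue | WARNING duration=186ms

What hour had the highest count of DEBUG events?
10

To find the peak hour:

1. Group all DEBUG events by hour
2. Count events in each hour
3. Find hour with maximum count
4. Peak hour: 10 (with 5 events)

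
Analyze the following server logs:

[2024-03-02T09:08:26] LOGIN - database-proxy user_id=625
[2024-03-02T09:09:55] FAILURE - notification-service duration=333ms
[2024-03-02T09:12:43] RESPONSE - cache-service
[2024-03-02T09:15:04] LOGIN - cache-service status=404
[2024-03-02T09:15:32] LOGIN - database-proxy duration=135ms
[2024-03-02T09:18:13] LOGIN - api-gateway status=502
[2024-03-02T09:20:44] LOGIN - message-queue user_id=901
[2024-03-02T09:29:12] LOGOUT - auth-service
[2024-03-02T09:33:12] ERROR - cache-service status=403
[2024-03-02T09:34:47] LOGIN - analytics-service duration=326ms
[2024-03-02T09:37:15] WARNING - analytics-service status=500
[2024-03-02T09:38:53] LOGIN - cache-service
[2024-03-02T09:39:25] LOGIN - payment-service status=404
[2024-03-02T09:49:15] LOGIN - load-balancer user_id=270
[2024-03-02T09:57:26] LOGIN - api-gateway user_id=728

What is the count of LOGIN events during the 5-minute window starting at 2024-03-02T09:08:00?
1

To count events in the time window:

1. Window boundaries: 2024-03-02T09:08:00 to 2024-03-02T09:13:00
2. Filter for LOGIN events within this window
3. Count matching events: 1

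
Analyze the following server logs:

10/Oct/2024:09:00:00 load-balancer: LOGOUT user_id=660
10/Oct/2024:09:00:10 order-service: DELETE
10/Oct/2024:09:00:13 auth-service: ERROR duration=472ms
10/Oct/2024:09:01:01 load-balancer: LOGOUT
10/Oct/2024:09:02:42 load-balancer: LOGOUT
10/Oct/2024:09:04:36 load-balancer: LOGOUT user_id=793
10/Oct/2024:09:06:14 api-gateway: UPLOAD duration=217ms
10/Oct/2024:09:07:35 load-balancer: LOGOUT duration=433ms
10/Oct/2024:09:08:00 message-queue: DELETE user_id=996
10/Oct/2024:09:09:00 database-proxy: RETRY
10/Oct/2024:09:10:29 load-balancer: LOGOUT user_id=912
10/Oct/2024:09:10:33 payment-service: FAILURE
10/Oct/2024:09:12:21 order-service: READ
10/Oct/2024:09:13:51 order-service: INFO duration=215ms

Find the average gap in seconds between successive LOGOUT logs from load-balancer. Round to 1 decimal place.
125.8

To calculate average interval:

1. Find all LOGOUT events for load-balancer in order
2. Calculate time gaps between consecutive events
3. Compute mean of gaps: 629 / 5 = 125.8 seconds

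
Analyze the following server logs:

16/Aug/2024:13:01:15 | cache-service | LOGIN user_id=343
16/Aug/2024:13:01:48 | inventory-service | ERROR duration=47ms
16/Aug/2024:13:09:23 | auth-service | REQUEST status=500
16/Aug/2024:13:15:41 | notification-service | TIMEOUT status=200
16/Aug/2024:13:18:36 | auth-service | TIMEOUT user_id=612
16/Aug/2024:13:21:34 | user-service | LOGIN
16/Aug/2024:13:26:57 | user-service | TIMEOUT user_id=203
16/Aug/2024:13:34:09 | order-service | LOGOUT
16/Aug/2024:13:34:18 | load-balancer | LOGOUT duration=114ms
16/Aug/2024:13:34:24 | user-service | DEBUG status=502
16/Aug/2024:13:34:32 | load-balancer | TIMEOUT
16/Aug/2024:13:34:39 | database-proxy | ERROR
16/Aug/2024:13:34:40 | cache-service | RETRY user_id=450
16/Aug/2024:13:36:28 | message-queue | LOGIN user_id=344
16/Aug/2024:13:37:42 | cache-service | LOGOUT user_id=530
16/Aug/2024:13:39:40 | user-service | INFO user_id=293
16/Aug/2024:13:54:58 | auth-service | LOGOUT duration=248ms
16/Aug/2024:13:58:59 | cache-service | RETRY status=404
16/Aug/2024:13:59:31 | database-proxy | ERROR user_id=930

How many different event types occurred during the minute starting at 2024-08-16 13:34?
5

To count unique event types:

1. Filter events in the minute starting at 2024-08-16 13:34
2. Extract event types from matching entries
3. Count unique types: 5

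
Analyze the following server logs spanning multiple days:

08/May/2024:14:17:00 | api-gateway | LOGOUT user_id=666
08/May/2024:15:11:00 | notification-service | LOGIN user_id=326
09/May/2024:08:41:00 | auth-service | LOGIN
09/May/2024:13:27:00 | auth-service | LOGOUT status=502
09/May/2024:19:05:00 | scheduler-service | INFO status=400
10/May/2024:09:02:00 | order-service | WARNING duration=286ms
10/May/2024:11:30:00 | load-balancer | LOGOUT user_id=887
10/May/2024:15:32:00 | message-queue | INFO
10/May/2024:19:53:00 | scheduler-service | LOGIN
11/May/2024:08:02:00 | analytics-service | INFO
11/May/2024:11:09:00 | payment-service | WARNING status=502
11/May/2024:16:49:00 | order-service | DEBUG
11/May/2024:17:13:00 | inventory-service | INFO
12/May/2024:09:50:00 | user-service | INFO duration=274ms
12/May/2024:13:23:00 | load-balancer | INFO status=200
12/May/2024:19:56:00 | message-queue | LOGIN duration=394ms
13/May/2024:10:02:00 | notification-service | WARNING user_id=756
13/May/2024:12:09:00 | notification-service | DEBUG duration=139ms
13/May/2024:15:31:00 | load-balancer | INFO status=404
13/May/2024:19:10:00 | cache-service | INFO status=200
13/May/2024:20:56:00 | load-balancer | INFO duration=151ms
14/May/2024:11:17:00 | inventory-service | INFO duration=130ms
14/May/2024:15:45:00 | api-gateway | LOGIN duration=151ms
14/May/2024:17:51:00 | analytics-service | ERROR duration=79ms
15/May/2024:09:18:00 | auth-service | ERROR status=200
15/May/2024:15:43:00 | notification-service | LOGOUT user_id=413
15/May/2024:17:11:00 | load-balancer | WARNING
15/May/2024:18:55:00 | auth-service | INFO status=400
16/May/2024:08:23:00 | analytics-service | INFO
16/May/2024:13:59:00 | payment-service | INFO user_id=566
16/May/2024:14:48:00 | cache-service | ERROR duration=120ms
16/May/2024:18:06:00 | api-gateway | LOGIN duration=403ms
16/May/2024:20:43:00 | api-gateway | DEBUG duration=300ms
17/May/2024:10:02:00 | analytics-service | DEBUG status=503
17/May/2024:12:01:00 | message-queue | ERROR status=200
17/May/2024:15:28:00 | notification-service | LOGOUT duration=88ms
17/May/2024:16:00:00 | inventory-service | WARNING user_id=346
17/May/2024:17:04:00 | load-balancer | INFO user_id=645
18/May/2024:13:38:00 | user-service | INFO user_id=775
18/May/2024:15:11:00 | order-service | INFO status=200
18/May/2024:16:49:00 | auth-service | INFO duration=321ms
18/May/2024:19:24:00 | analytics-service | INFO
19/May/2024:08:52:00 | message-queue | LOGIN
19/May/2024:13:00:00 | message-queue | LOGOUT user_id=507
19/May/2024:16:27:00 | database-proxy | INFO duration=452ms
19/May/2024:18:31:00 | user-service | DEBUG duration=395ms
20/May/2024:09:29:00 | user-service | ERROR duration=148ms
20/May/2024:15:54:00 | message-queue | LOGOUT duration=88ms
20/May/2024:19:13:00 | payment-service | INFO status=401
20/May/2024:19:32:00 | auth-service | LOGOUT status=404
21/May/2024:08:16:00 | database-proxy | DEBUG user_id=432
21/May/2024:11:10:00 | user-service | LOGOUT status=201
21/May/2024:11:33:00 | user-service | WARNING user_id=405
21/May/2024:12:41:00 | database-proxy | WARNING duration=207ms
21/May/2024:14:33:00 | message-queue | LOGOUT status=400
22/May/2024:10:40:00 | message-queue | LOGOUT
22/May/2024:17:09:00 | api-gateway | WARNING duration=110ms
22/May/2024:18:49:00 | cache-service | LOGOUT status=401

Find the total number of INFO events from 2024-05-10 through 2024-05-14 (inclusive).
9

To filter by date range:

1. Date range: 2024-05-10 through 2024-05-14, both dates inclusive
2. Filter for INFO events whose date falls in this range
3. Count matching events: 9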